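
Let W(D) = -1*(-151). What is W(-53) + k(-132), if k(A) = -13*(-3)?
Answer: 190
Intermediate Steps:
W(D) = 151
k(A) = 39
W(-53) + k(-132) = 151 + 39 = 190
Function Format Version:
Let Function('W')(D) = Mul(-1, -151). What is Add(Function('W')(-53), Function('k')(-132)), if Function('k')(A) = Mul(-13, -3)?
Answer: 190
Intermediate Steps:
Function('W')(D) = 151
Function('k')(A) = 39
Add(Function('W')(-53), Function('k')(-132)) = Add(151, 39) = 190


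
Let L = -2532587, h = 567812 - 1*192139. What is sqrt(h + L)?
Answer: I*sqrt(2156914) ≈ 1468.6*I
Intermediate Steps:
h = 375673 (h = 567812 - 192139 = 375673)
sqrt(h + L) = sqrt(375673 - 2532587) = sqrt(-2156914) = I*sqrt(2156914)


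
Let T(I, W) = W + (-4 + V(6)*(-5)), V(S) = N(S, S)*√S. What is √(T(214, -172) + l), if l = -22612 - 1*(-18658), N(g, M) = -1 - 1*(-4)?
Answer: √(-4130 - 15*√6) ≈ 64.55*I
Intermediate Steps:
N(g, M) = 3 (N(g, M) = -1 + 4 = 3)
l = -3954 (l = -22612 + 18658 = -3954)
V(S) = 3*√S
T(I, W) = -4 + W - 15*√6 (T(I, W) = W + (-4 + (3*√6)*(-5)) = W + (-4 - 15*√6) = -4 + W - 15*√6)
√(T(214, -172) + l) = √((-4 - 172 - 15*√6) - 3954) = √((-176 - 15*√6) - 3954) = √(-4130 - 15*√6)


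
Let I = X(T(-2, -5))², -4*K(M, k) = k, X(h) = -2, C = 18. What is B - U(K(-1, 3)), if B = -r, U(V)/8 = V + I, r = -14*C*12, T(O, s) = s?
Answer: 2998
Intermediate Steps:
r = -3024 (r = -14*18*12 = -252*12 = -3024)
K(M, k) = -k/4
I = 4 (I = (-2)² = 4)
U(V) = 32 + 8*V (U(V) = 8*(V + 4) = 8*(4 + V) = 32 + 8*V)
B = 3024 (B = -1*(-3024) = 3024)
B - U(K(-1, 3)) = 3024 - (32 + 8*(-¼*3)) = 3024 - (32 + 8*(-¾)) = 3024 - (32 - 6) = 3024 - 1*26 = 3024 - 26 = 2998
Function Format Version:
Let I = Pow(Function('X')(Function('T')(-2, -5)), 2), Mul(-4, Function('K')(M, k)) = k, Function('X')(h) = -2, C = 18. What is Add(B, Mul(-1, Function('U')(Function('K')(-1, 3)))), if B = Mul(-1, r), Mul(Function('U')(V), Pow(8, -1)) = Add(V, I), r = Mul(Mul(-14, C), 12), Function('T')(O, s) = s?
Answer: 2998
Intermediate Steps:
r = -3024 (r = Mul(Mul(-14, 18), 12) = Mul(-252, 12) = -3024)
Function('K')(M, k) = Mul(Rational(-1, 4), k)
I = 4 (I = Pow(-2, 2) = 4)
Function('U')(V) = Add(32, Mul(8, V)) (Function('U')(V) = Mul(8, Add(V, 4)) = Mul(8, Add(4, V)) = Add(32, Mul(8, V)))
B = 3024 (B = Mul(-1, -3024) = 3024)
Add(B, Mul(-1, Function('U')(Function('K')(-1, 3)))) = Add(3024, Mul(-1, Add(32, Mul(8, Mul(Rational(-1, 4), 3))))) = Add(3024, Mul(-1, Add(32, Mul(8, Rational(-3, 4))))) = Add(3024, Mul(-1, Add(32, -6))) = Add(3024, Mul(-1, 26)) = Add(3024, -26) = 2998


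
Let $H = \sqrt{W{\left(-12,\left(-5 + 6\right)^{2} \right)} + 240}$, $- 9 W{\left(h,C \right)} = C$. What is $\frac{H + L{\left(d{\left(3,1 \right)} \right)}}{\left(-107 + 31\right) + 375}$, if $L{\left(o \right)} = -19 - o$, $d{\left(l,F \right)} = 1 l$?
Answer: $- \frac{22}{299} + \frac{\sqrt{2159}}{897} \approx -0.021778$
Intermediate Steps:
$d{\left(l,F \right)} = l$
$W{\left(h,C \right)} = - \frac{C}{9}$
$H = \frac{\sqrt{2159}}{3}$ ($H = \sqrt{- \frac{\left(-5 + 6\right)^{2}}{9} + 240} = \sqrt{- \frac{1^{2}}{9} + 240} = \sqrt{\left(- \frac{1}{9}\right) 1 + 240} = \sqrt{- \frac{1}{9} + 240} = \sqrt{\frac{2159}{9}} = \frac{\sqrt{2159}}{3} \approx 15.488$)
$\frac{H + L{\left(d{\left(3,1 \right)} \right)}}{\left(-107 + 31\right) + 375} = \frac{\frac{\sqrt{2159}}{3} - 22}{\left(-107 + 31\right) + 375} = \frac{\frac{\sqrt{2159}}{3} - 22}{-76 + 375} = \frac{\frac{\sqrt{2159}}{3} - 22}{299} = \left(-22 + \frac{\sqrt{2159}}{3}\right) \frac{1}{299} = - \frac{22}{299} + \frac{\sqrt{2159}}{897}$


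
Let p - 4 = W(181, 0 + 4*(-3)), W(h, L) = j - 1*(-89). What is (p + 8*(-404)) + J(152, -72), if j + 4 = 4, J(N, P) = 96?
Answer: -3043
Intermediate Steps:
j = 0 (j = -4 + 4 = 0)
W(h, L) = 89 (W(h, L) = 0 - 1*(-89) = 0 + 89 = 89)
p = 93 (p = 4 + 89 = 93)
(p + 8*(-404)) + J(152, -72) = (93 + 8*(-404)) + 96 = (93 - 3232) + 96 = -3139 + 96 = -3043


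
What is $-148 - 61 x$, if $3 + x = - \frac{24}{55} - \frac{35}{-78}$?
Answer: $\frac{146917}{4290} \approx 34.246$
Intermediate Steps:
$x = - \frac{12817}{4290}$ ($x = -3 - \left(- \frac{35}{78} + \frac{24}{55}\right) = -3 - - \frac{53}{4290} = -3 + \left(- \frac{24}{55} + \frac{35}{78}\right) = -3 + \frac{53}{4290} = - \frac{12817}{4290} \approx -2.9876$)
$-148 - 61 x = -148 - - \frac{781837}{4290} = -148 + \frac{781837}{4290} = \frac{146917}{4290}$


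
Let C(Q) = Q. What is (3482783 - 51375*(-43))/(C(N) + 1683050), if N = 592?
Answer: 2845954/841821 ≈ 3.3807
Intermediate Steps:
(3482783 - 51375*(-43))/(C(N) + 1683050) = (3482783 - 51375*(-43))/(592 + 1683050) = (3482783 + 2209125)/1683642 = 5691908*(1/1683642) = 2845954/841821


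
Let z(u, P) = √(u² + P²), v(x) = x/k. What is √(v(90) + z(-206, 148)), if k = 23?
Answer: √(2070 + 1058*√16085)/23 ≈ 16.049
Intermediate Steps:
v(x) = x/23
z(u, P) = √(P² + u²)
√(v(90) + z(-206, 148)) = √((1/23)*90 + √(148² + (-206)²)) = √(90/23 + √(21904 + 42436)) = √(90/23 + √64340) = √(90/23 + 2*√16085)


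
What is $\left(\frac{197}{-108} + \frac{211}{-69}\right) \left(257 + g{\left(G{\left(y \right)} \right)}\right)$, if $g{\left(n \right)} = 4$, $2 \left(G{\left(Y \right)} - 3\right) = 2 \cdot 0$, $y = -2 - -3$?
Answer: $- \frac{351683}{276} \approx -1274.2$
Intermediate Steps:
$y = 1$ ($y = -2 + 3 = 1$)
$G{\left(Y \right)} = 3$ ($G{\left(Y \right)} = 3 + \frac{2 \cdot 0}{2} = 3 + \frac{1}{2} \cdot 0 = 3 + 0 = 3$)
$\left(\frac{197}{-108} + \frac{211}{-69}\right) \left(257 + g{\left(G{\left(y \right)} \right)}\right) = \left(\frac{197}{-108} + \frac{211}{-69}\right) \left(257 + 4\right) = \left(197 \left(- \frac{1}{108}\right) + 211 \left(- \frac{1}{69}\right)\right) 261 = \left(- \frac{197}{108} - \frac{211}{69}\right) 261 = \left(- \frac{12127}{2484}\right) 261 = - \frac{351683}{276}$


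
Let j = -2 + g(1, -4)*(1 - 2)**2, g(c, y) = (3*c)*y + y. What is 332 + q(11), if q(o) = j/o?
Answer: 3634/11 ≈ 330.36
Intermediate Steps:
g(c, y) = y + 3*c*y (g(c, y) = 3*c*y + y = y + 3*c*y)
j = -18 (j = -2 + (-4*(1 + 3*1))*(1 - 2)**2 = -2 - 4*(1 + 3)*(-1)**2 = -2 - 4*4*1 = -2 - 16*1 = -2 - 16 = -18)
q(o) = -18/o
332 + q(11) = 332 - 18/11 = 3634/11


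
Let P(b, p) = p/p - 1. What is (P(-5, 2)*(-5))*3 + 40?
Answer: 40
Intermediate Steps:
P(b, p) = 0 (P(b, p) = 1 - 1 = 0)
(P(-5, 2)*(-5))*3 + 40 = (0*(-5))*3 + 40 = 0*3 + 40 = 0 + 40 = 40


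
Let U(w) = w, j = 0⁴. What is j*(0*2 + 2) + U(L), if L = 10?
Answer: 10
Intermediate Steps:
j = 0
j*(0*2 + 2) + U(L) = 0*(0*2 + 2) + 10 = 0*(0 + 2) + 10 = 0*2 + 10 = 0 + 10 = 10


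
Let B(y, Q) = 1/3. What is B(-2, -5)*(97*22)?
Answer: 2134/3 ≈ 711.33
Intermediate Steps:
B(y, Q) = ⅓
B(-2, -5)*(97*22) = (97*22)/3 = (⅓)*2134 = 2134/3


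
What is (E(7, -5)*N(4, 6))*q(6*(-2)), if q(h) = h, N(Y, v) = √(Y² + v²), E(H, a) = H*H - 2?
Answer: -1128*√13 ≈ -4067.1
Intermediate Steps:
E(H, a) = -2 + H² (E(H, a) = H² - 2 = -2 + H²)
(E(7, -5)*N(4, 6))*q(6*(-2)) = ((-2 + 7²)*√(4² + 6²))*(6*(-2)) = ((-2 + 49)*√(16 + 36))*(-12) = (47*√52)*(-12) = (47*(2*√13))*(-12) = (94*√13)*(-12) = -1128*√13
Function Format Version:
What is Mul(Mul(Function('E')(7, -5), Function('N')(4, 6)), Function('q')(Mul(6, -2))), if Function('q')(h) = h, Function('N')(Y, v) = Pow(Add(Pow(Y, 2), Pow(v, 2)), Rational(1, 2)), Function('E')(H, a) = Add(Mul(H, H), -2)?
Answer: Mul(-1128, Pow(13, Rational(1, 2))) ≈ -4067.1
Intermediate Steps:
Function('E')(H, a) = Add(-2, Pow(H, 2)) (Function('E')(H, a) = Add(Pow(H, 2), -2) = Add(-2, Pow(H, 2)))
Mul(Mul(Function('E')(7, -5), Function('N')(4, 6)), Function('q')(Mul(6, -2))) = Mul(Mul(Add(-2, Pow(7, 2)), Pow(Add(Pow(4, 2), Pow(6, 2)), Rational(1, 2))), Mul(6, -2)) = Mul(Mul(Add(-2, 49), Pow(Add(16, 36), Rational(1, 2))), -12) = Mul(Mul(47, Pow(52, Rational(1, 2))), -12) = Mul(Mul(47, Mul(2, Pow(13, Rational(1, 2)))), -12) = Mul(Mul(94, Pow(13, Rational(1, 2))), -12) = Mul(-1128, Pow(13, Rational(1, 2)))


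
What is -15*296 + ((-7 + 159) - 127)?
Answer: -4415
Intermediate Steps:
-15*296 + ((-7 + 159) - 127) = -4440 + (152 - 127) = -4440 + 25 = -4415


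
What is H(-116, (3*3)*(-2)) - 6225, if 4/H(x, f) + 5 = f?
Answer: -143179/23 ≈ -6225.2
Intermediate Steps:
H(x, f) = 4/(-5 + f)
H(-116, (3*3)*(-2)) - 6225 = 4/(-5 + (3*3)*(-2)) - 6225 = 4/(-5 + 9*(-2)) - 6225 = 4/(-5 - 18) - 6225 = 4/(-23) - 6225 = 4*(-1/23) - 6225 = -4/23 - 6225 = -143179/23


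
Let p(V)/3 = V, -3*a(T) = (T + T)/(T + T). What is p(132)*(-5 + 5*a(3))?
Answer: -2640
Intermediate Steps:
a(T) = -⅓ (a(T) = -(T + T)/(3*(T + T)) = -2*T/(3*(2*T)) = -2*T*1/(2*T)/3 = -⅓*1 = -⅓)
p(V) = 3*V
p(132)*(-5 + 5*a(3)) = (3*132)*(-5 + 5*(-⅓)) = 396*(-5 - 5/3) = 396*(-20/3) = -2640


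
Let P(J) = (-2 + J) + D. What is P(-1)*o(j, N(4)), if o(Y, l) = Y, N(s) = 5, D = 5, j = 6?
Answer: 12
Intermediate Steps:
P(J) = 3 + J (P(J) = (-2 + J) + 5 = 3 + J)
P(-1)*o(j, N(4)) = (3 - 1)*6 = 2*6 = 12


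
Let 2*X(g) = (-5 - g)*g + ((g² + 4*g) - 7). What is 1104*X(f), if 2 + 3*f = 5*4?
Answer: -7176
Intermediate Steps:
f = 6 (f = -⅔ + (5*4)/3 = -⅔ + (⅓)*20 = -⅔ + 20/3 = 6)
X(g) = -7/2 + g²/2 + 2*g + g*(-5 - g)/2 (X(g) = ((-5 - g)*g + ((g² + 4*g) - 7))/2 = (g*(-5 - g) + (-7 + g² + 4*g))/2 = (-7 + g² + 4*g + g*(-5 - g))/2 = -7/2 + g²/2 + 2*g + g*(-5 - g)/2)
1104*X(f) = 1104*(-7/2 - ½*6) = 1104*(-7/2 - 3) = 1104*(-13/2) = -7176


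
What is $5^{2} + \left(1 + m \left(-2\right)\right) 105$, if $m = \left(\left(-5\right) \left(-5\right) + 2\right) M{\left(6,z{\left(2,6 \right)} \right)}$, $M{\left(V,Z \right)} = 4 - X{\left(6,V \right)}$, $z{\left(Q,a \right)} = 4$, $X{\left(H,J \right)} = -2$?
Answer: $-33890$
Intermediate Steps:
$M{\left(V,Z \right)} = 6$ ($M{\left(V,Z \right)} = 4 - -2 = 4 + 2 = 6$)
$m = 162$ ($m = \left(\left(-5\right) \left(-5\right) + 2\right) 6 = \left(25 + 2\right) 6 = 27 \cdot 6 = 162$)
$5^{2} + \left(1 + m \left(-2\right)\right) 105 = 5^{2} + \left(1 + 162 \left(-2\right)\right) 105 = 25 + \left(1 - 324\right) 105 = 25 - 33915 = -33890$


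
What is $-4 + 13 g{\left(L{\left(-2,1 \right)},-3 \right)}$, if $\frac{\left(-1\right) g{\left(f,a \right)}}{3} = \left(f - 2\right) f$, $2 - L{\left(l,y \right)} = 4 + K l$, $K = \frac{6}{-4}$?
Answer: $-1369$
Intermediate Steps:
$K = - \frac{3}{2}$ ($K = 6 \left(- \frac{1}{4}\right) = - \frac{3}{2} \approx -1.5$)
$L{\left(l,y \right)} = -2 + \frac{3 l}{2}$ ($L{\left(l,y \right)} = 2 - \left(4 - \frac{3 l}{2}\right) = 2 + \left(-4 + \frac{3 l}{2}\right) = -2 + \frac{3 l}{2}$)
$g{\left(f,a \right)} = - 3 f \left(-2 + f\right)$ ($g{\left(f,a \right)} = - 3 \left(f - 2\right) f = - 3 \left(-2 + f\right) f = - 3 f \left(-2 + f\right)$)
$-4 + 13 g{\left(L{\left(-2,1 \right)},-3 \right)} = -4 + 13 \cdot 3 \left(-2 + \frac{3}{2} \left(-2\right)\right) \left(2 - \left(-2 + \frac{3}{2} \left(-2\right)\right)\right) = -4 + 13 \cdot 3 \left(-2 - 3\right) \left(2 - \left(-2 - 3\right)\right) = -4 + 13 \cdot 3 \left(-5\right) \left(2 - -5\right) = -4 + 13 \cdot 3 \left(-5\right) \left(2 + 5\right) = -4 + 13 \cdot 3 \left(-5\right) 7 = -4 + 13 \left(-105\right) = -4 - 1365 = -1369$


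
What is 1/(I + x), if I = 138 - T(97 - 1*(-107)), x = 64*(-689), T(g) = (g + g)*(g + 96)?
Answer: -1/166358 ≈ -6.0111e-6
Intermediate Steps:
T(g) = 2*g*(96 + g) (T(g) = (2*g)*(96 + g) = 2*g*(96 + g))
x = -44096
I = -122262 (I = 138 - 2*(97 - 1*(-107))*(96 + (97 - 1*(-107))) = 138 - 2*(97 + 107)*(96 + (97 + 107)) = 138 - 2*204*(96 + 204) = 138 - 2*204*300 = 138 - 1*122400 = 138 - 122400 = -122262)
1/(I + x) = 1/(-122262 - 44096) = 1/(-166358) = -1/166358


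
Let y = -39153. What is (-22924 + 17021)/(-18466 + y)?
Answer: 5903/57619 ≈ 0.10245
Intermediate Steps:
(-22924 + 17021)/(-18466 + y) = (-22924 + 17021)/(-18466 - 39153) = -5903/(-57619) = -5903*(-1/57619) = 5903/57619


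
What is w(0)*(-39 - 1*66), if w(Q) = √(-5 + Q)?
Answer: -105*I*√5 ≈ -234.79*I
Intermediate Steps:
w(0)*(-39 - 1*66) = √(-5 + 0)*(-39 - 1*66) = √(-5)*(-39 - 66) = (I*√5)*(-105) = -105*I*√5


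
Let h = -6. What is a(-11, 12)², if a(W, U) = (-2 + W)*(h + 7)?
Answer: 169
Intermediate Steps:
a(W, U) = -2 + W (a(W, U) = (-2 + W)*(-6 + 7) = (-2 + W)*1 = -2 + W)
a(-11, 12)² = (-2 - 11)² = (-13)² = 169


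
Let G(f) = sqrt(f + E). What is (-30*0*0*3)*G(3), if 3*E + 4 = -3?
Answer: 0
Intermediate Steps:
E = -7/3 (E = -4/3 + (1/3)*(-3) = -4/3 - 1 = -7/3 ≈ -2.3333)
G(f) = sqrt(-7/3 + f) (G(f) = sqrt(f - 7/3) = sqrt(-7/3 + f))
(-30*0*0*3)*G(3) = (-30*0*0*3)*(sqrt(-21 + 9*3)/3) = (-0*3)*(sqrt(-21 + 27)/3) = (-30*0)*(sqrt(6)/3) = 0*(sqrt(6)/3) = 0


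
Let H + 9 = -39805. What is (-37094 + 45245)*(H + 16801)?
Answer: -187578963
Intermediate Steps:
H = -39814 (H = -9 - 39805 = -39814)
(-37094 + 45245)*(H + 16801) = (-37094 + 45245)*(-39814 + 16801) = 8151*(-23013) = -187578963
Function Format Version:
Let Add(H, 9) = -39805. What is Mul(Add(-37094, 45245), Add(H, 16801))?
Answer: -187578963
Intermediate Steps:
H = -39814 (H = Add(-9, -39805) = -39814)
Mul(Add(-37094, 45245), Add(H, 16801)) = Mul(Add(-37094, 45245), Add(-39814, 16801)) = Mul(8151, -23013) = -187578963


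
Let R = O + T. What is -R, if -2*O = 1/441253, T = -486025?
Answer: 428919978651/882506 ≈ 4.8603e+5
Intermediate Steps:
O = -1/882506 (O = -½/441253 = -½*1/441253 = -1/882506 ≈ -1.1331e-6)
R = -428919978651/882506 (R = -1/882506 - 486025 = -428919978651/882506 ≈ -4.8603e+5)
-R = -1*(-428919978651/882506) = 428919978651/882506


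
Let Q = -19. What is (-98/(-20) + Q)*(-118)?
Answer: 8319/5 ≈ 1663.8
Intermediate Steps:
(-98/(-20) + Q)*(-118) = (-98/(-20) - 19)*(-118) = (-98*(-1/20) - 19)*(-118) = (49/10 - 19)*(-118) = -141/10*(-118) = 8319/5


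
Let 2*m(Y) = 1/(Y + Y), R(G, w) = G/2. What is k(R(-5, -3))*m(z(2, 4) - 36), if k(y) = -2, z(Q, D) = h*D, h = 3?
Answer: 1/48 ≈ 0.020833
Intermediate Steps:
z(Q, D) = 3*D
R(G, w) = G/2 (R(G, w) = G*(½) = G/2)
m(Y) = 1/(4*Y) (m(Y) = 1/(2*(Y + Y)) = 1/(2*((2*Y))) = (1/(2*Y))/2 = 1/(4*Y))
k(R(-5, -3))*m(z(2, 4) - 36) = -1/(2*(3*4 - 36)) = -1/(2*(12 - 36)) = -1/(2*(-24)) = -(-1)/(2*24) = -2*(-1/96) = 1/48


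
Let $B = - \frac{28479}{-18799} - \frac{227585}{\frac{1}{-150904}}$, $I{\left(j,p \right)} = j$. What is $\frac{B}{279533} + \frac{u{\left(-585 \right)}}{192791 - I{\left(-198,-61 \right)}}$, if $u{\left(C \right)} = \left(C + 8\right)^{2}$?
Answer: $\frac{11327266093609069674}{92195071180133} \approx 1.2286 \cdot 10^{5}$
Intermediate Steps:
$u{\left(C \right)} = \left(8 + C\right)^{2}$
$B = \frac{58693019012149}{1709}$ ($B = \left(-28479\right) \left(- \frac{1}{18799}\right) - \frac{227585}{- \frac{1}{150904}} = \frac{2589}{1709} - -34343486840 = \frac{2589}{1709} + 34343486840 = \frac{58693019012149}{1709} \approx 3.4343 \cdot 10^{10}$)
$\frac{B}{279533} + \frac{u{\left(-585 \right)}}{192791 - I{\left(-198,-61 \right)}} = \frac{58693019012149}{1709 \cdot 279533} + \frac{\left(8 - 585\right)^{2}}{192791 - -198} = \frac{58693019012149}{1709} \cdot \frac{1}{279533} + \frac{\left(-577\right)^{2}}{192791 + 198} = \frac{58693019012149}{477721897} + \frac{332929}{192989} = \frac{11327266093609069674}{92195071180133}$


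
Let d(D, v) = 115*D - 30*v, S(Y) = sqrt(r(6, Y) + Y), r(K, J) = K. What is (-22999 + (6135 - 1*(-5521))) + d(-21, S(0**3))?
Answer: -13758 - 30*sqrt(6) ≈ -13831.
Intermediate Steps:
S(Y) = sqrt(6 + Y)
d(D, v) = -30*v + 115*D
(-22999 + (6135 - 1*(-5521))) + d(-21, S(0**3)) = (-22999 + (6135 - 1*(-5521))) + (-30*sqrt(6 + 0**3) + 115*(-21)) = (-22999 + (6135 + 5521)) + (-30*sqrt(6 + 0) - 2415) = (-22999 + 11656) + (-30*sqrt(6) - 2415) = -11343 + (-2415 - 30*sqrt(6)) = -13758 - 30*sqrt(6)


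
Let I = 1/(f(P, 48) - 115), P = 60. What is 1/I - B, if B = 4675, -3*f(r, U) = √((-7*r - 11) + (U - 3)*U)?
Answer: -4790 - √1729/3 ≈ -4803.9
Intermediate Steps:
f(r, U) = -√(-11 - 7*r + U*(-3 + U))/3 (f(r, U) = -√((-7*r - 11) + (U - 3)*U)/3 = -√((-11 - 7*r) + (-3 + U)*U)/3 = -√((-11 - 7*r) + U*(-3 + U))/3 = -√(-11 - 7*r + U*(-3 + U))/3)
I = 1/(-115 - √1729/3) (I = 1/(-√(-11 + 48² - 7*60 - 3*48)/3 - 115) = 1/(-√(-11 + 2304 - 420 - 144)/3 - 115) = 1/(-√1729/3 - 115) = 1/(-115 - √1729/3) ≈ -0.0077603)
1/I - B = 1/(-1035/117296 + 3*√1729/117296) - 1*4675 = 1/(-1035/117296 + 3*√1729/117296) - 4675 = -4675 + 1/(-1035/117296 + 3*√1729/117296)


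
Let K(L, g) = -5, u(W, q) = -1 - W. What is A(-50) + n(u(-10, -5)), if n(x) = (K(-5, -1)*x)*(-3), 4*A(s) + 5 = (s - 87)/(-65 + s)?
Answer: 30831/230 ≈ 134.05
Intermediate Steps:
A(s) = -5/4 + (-87 + s)/(4*(-65 + s)) (A(s) = -5/4 + ((s - 87)/(-65 + s))/4 = -5/4 + ((-87 + s)/(-65 + s))/4 = -5/4 + (-87 + s)/(4*(-65 + s)))
n(x) = 15*x (n(x) = -5*x*(-3) = 15*x)
A(-50) + n(u(-10, -5)) = (119/2 - 1*(-50))/(-65 - 50) + 15*(-1 - 1*(-10)) = (119/2 + 50)/(-115) + 15*(-1 + 10) = -1/115*219/2 + 15*9 = -219/230 + 135 = 30831/230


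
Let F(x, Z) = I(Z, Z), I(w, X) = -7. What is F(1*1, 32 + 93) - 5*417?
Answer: -2092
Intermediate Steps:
F(x, Z) = -7
F(1*1, 32 + 93) - 5*417 = -7 - 5*417 = -7 - 2085 = -2092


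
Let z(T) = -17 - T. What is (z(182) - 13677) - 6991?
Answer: -20867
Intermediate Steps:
(z(182) - 13677) - 6991 = ((-17 - 1*182) - 13677) - 6991 = ((-17 - 182) - 13677) - 6991 = (-199 - 13677) - 6991 = -13876 - 6991 = -20867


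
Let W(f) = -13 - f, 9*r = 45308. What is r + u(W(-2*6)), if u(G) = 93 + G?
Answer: 46136/9 ≈ 5126.2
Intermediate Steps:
r = 45308/9 (r = (⅑)*45308 = 45308/9 ≈ 5034.2)
r + u(W(-2*6)) = 45308/9 + (93 + (-13 - (-2)*6)) = 45308/9 + (93 + (-13 - 1*(-12))) = 45308/9 + (93 + (-13 + 12)) = 45308/9 + (93 - 1) = 45308/9 + 92 = 46136/9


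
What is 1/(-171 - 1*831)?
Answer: -1/1002 ≈ -0.00099800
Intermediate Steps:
1/(-171 - 1*831) = 1/(-171 - 831) = 1/(-1002) = -1/1002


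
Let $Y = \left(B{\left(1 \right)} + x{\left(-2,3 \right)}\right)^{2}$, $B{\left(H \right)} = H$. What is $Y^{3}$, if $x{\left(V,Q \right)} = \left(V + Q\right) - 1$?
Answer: $1$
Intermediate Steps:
$x{\left(V,Q \right)} = -1 + Q + V$ ($x{\left(V,Q \right)} = \left(Q + V\right) - 1 = -1 + Q + V$)
$Y = 1$ ($Y = \left(1 - 0\right)^{2} = \left(1 + 0\right)^{2} = 1^{2} = 1$)
$Y^{3} = 1^{3} = 1$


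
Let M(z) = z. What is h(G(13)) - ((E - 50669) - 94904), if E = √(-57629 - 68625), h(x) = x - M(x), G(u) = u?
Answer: 145573 - I*√126254 ≈ 1.4557e+5 - 355.32*I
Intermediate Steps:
h(x) = 0 (h(x) = x - x = 0)
E = I*√126254 (E = √(-126254) = I*√126254 ≈ 355.32*I)
h(G(13)) - ((E - 50669) - 94904) = 0 - ((I*√126254 - 50669) - 94904) = 0 - ((-50669 + I*√126254) - 94904) = 0 - (-145573 + I*√126254) = 0 + (145573 - I*√126254) = 145573 - I*√126254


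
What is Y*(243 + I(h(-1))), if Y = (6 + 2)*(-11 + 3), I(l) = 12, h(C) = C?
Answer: -16320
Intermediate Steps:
Y = -64 (Y = 8*(-8) = -64)
Y*(243 + I(h(-1))) = -64*(243 + 12) = -64*255 = -16320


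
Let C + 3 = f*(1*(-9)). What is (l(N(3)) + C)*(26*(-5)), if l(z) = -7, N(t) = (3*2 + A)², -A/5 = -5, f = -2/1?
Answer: -1040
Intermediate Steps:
f = -2 (f = -2*1 = -2)
A = 25 (A = -5*(-5) = 25)
N(t) = 961 (N(t) = (3*2 + 25)² = (6 + 25)² = 31² = 961)
C = 15 (C = -3 - 2*(-9) = -3 + 18 = 15)
(l(N(3)) + C)*(26*(-5)) = (-7 + 15)*(26*(-5)) = 8*(-130) = -1040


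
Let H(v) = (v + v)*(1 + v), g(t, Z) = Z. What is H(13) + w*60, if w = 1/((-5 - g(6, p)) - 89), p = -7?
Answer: 10536/29 ≈ 363.31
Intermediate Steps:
H(v) = 2*v*(1 + v) (H(v) = (2*v)*(1 + v) = 2*v*(1 + v))
w = -1/87 (w = 1/((-5 - 1*(-7)) - 89) = 1/((-5 + 7) - 89) = 1/(2 - 89) = 1/(-87) = -1/87 ≈ -0.011494)
H(13) + w*60 = 2*13*(1 + 13) - 1/87*60 = 2*13*14 - 20/29 = 364 - 20/29 = 10536/29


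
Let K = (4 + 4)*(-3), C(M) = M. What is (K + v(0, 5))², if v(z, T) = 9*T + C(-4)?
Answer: 289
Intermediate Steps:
v(z, T) = -4 + 9*T (v(z, T) = 9*T - 4 = -4 + 9*T)
K = -24 (K = 8*(-3) = -24)
(K + v(0, 5))² = (-24 + (-4 + 9*5))² = (-24 + (-4 + 45))² = (-24 + 41)² = 17² = 289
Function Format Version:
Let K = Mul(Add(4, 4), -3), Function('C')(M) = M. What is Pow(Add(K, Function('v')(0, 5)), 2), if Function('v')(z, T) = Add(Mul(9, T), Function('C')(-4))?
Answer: 289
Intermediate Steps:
Function('v')(z, T) = Add(-4, Mul(9, T)) (Function('v')(z, T) = Add(Mul(9, T), -4) = Add(-4, Mul(9, T)))
K = -24 (K = Mul(8, -3) = -24)
Pow(Add(K, Function('v')(0, 5)), 2) = Pow(Add(-24, Add(-4, Mul(9, 5))), 2) = Pow(Add(-24, Add(-4, 45)), 2) = Pow(Add(-24, 41), 2) = Pow(17, 2) = 289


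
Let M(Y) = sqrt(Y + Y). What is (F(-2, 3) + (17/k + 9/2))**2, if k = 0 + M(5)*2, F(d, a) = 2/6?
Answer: 11011/360 + 493*sqrt(10)/60 ≈ 56.570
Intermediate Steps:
F(d, a) = 1/3 (F(d, a) = 2*(1/6) = 1/3)
M(Y) = sqrt(2)*sqrt(Y) (M(Y) = sqrt(2*Y) = sqrt(2)*sqrt(Y))
k = 2*sqrt(10) (k = 0 + (sqrt(2)*sqrt(5))*2 = 0 + sqrt(10)*2 = 0 + 2*sqrt(10) = 2*sqrt(10) ≈ 6.3246)
(F(-2, 3) + (17/k + 9/2))**2 = (1/3 + (17/((2*sqrt(10))) + 9/2))**2 = (1/3 + (17*(sqrt(10)/20) + 9*(1/2)))**2 = (1/3 + (17*sqrt(10)/20 + 9/2))**2 = (1/3 + (9/2 + 17*sqrt(10)/20))**2 = (29/6 + 17*sqrt(10)/20)**2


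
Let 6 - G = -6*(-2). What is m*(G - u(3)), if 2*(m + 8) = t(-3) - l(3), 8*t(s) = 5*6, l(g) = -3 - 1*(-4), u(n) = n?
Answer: 477/8 ≈ 59.625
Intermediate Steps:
l(g) = 1 (l(g) = -3 + 4 = 1)
t(s) = 15/4 (t(s) = (5*6)/8 = (⅛)*30 = 15/4)
m = -53/8 (m = -8 + (15/4 - 1*1)/2 = -8 + (15/4 - 1)/2 = -8 + (½)*(11/4) = -8 + 11/8 = -53/8 ≈ -6.6250)
G = -6 (G = 6 - (-6)*(-2) = 6 - 1*12 = 6 - 12 = -6)
m*(G - u(3)) = -53*(-6 - 1*3)/8 = -53*(-6 - 3)/8 = -53/8*(-9) = 477/8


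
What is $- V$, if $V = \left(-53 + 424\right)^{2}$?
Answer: $-137641$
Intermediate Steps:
$V = 137641$ ($V = 371^{2} = 137641$)
$- V = \left(-1\right) 137641 = -137641$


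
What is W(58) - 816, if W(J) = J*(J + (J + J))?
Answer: 9276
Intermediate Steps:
W(J) = 3*J² (W(J) = J*(J + 2*J) = J*(3*J) = 3*J²)
W(58) - 816 = 3*58² - 816 = 3*3364 - 816 = 10092 - 816 = 9276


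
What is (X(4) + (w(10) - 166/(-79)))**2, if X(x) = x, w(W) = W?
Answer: 1617984/6241 ≈ 259.25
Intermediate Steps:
(X(4) + (w(10) - 166/(-79)))**2 = (4 + (10 - 166/(-79)))**2 = (4 + (10 - 166*(-1/79)))**2 = (4 + (10 + 166/79))**2 = (4 + 956/79)**2 = (1272/79)**2 = 1617984/6241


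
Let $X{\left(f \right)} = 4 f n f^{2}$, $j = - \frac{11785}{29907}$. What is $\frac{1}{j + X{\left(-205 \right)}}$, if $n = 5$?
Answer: $- \frac{29907}{5153050879285} \approx -5.8037 \cdot 10^{-9}$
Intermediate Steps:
$j = - \frac{11785}{29907}$ ($j = \left(-11785\right) \frac{1}{29907} = - \frac{11785}{29907} \approx -0.39405$)
$X{\left(f \right)} = 20 f^{3}$ ($X{\left(f \right)} = 4 f 5 f^{2} = 20 f f^{2} = 20 f^{3}$)
$\frac{1}{j + X{\left(-205 \right)}} = \frac{1}{- \frac{11785}{29907} + 20 \left(-205\right)^{3}} = \frac{1}{- \frac{11785}{29907} + 20 \left(-8615125\right)} = \frac{1}{- \frac{11785}{29907} - 172302500} = \frac{1}{- \frac{5153050879285}{29907}} = - \frac{29907}{5153050879285}$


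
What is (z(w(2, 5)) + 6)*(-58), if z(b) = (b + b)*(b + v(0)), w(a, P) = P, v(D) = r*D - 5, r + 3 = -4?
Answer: -348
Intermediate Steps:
r = -7 (r = -3 - 4 = -7)
v(D) = -5 - 7*D (v(D) = -7*D - 5 = -5 - 7*D)
z(b) = 2*b*(-5 + b) (z(b) = (b + b)*(b + (-5 - 7*0)) = (2*b)*(b + (-5 + 0)) = (2*b)*(b - 5) = (2*b)*(-5 + b) = 2*b*(-5 + b))
(z(w(2, 5)) + 6)*(-58) = (2*5*(-5 + 5) + 6)*(-58) = (2*5*0 + 6)*(-58) = (0 + 6)*(-58) = 6*(-58) = -348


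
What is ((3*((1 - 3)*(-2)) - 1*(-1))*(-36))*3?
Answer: -1404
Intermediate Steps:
((3*((1 - 3)*(-2)) - 1*(-1))*(-36))*3 = ((3*(-2*(-2)) + 1)*(-36))*3 = ((3*4 + 1)*(-36))*3 = ((12 + 1)*(-36))*3 = (13*(-36))*3 = -468*3 = -1404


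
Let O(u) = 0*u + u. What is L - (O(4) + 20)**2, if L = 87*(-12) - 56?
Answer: -1676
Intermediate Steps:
O(u) = u (O(u) = 0 + u = u)
L = -1100 (L = -1044 - 56 = -1100)
L - (O(4) + 20)**2 = -1100 - (4 + 20)**2 = -1100 - 1*24**2 = -1100 - 1*576 = -1100 - 576 = -1676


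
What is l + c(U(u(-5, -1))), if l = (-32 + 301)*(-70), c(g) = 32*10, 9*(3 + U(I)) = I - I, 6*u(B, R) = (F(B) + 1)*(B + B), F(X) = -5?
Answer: -18510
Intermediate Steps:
u(B, R) = -4*B/3 (u(B, R) = ((-5 + 1)*(B + B))/6 = (-8*B)/6 = -4*B/3)
U(I) = -3 (U(I) = -3 + (I - I)/9 = -3 + (⅑)*0 = -3 + 0 = -3)
c(g) = 320
l = -18830 (l = 269*(-70) = -18830)
l + c(U(u(-5, -1))) = -18830 + 320 = -18510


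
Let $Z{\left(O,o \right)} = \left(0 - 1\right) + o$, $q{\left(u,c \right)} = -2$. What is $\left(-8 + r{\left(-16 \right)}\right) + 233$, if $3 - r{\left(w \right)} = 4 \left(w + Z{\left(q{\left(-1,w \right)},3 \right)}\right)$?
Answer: $284$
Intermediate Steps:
$Z{\left(O,o \right)} = -1 + o$
$r{\left(w \right)} = -5 - 4 w$ ($r{\left(w \right)} = 3 - 4 \left(w + \left(-1 + 3\right)\right) = 3 - 4 \left(w + 2\right) = 3 - 4 \left(2 + w\right) = 3 - \left(8 + 4 w\right) = -5 - 4 w$)
$\left(-8 + r{\left(-16 \right)}\right) + 233 = \left(-8 - -59\right) + 233 = \left(-8 + \left(-5 + 64\right)\right) + 233 = \left(-8 + 59\right) + 233 = 51 + 233 = 284$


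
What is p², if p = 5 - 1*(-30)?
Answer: 1225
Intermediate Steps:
p = 35 (p = 5 + 30 = 35)
p² = 35² = 1225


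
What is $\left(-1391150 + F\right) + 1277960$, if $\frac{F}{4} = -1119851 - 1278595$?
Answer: $-9706974$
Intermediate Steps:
$F = -9593784$ ($F = 4 \left(-1119851 - 1278595\right) = 4 \left(-2398446\right) = -9593784$)
$\left(-1391150 + F\right) + 1277960 = \left(-1391150 - 9593784\right) + 1277960 = -10984934 + 1277960 = -9706974$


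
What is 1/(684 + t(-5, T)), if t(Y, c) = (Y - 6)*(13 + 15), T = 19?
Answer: 1/376 ≈ 0.0026596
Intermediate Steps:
t(Y, c) = -168 + 28*Y (t(Y, c) = (-6 + Y)*28 = -168 + 28*Y)
1/(684 + t(-5, T)) = 1/(684 + (-168 + 28*(-5))) = 1/(684 + (-168 - 140)) = 1/(684 - 308) = 1/376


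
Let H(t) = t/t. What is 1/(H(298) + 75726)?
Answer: 1/75727 ≈ 1.3205e-5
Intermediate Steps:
H(t) = 1
1/(H(298) + 75726) = 1/(1 + 75726) = 1/75727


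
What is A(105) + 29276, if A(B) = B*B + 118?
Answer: 40419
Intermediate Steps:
A(B) = 118 + B² (A(B) = B² + 118 = 118 + B²)
A(105) + 29276 = (118 + 105²) + 29276 = (118 + 11025) + 29276 = 11143 + 29276 = 40419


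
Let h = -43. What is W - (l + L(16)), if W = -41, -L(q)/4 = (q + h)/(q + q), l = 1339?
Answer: -11067/8 ≈ -1383.4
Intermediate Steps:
L(q) = -2*(-43 + q)/q (L(q) = -4*(q - 43)/(q + q) = -4*(-43 + q)/(2*q) = -4*(-43 + q)*1/(2*q) = -2*(-43 + q)/q)
W - (l + L(16)) = -41 - (1339 + (-2 + 86/16)) = -41 - (1339 + (-2 + 86*(1/16))) = -41 - (1339 + (-2 + 43/8)) = -41 - (1339 + 27/8) = -41 - 1*10739/8 = -41 - 10739/8 = -11067/8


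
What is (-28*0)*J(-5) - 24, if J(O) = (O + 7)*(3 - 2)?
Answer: -24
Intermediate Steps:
J(O) = 7 + O (J(O) = (7 + O)*1 = 7 + O)
(-28*0)*J(-5) - 24 = (-28*0)*(7 - 5) - 24 = 0*2 - 24 = 0 - 24 = -24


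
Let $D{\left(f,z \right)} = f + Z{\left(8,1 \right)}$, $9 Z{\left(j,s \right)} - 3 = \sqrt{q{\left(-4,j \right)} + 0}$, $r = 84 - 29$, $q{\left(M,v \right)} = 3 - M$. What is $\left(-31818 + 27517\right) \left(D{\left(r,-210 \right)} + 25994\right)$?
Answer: $- \frac{336114548}{3} - \frac{4301 \sqrt{7}}{9} \approx -1.1204 \cdot 10^{8}$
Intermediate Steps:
$r = 55$ ($r = 84 - 29 = 55$)
$Z{\left(j,s \right)} = \frac{1}{3} + \frac{\sqrt{7}}{9}$ ($Z{\left(j,s \right)} = \frac{1}{3} + \frac{\sqrt{\left(3 - -4\right) + 0}}{9} = \frac{1}{3} + \frac{\sqrt{\left(3 + 4\right) + 0}}{9} = \frac{1}{3} + \frac{\sqrt{7 + 0}}{9} = \frac{1}{3} + \frac{\sqrt{7}}{9}$)
$D{\left(f,z \right)} = \frac{1}{3} + f + \frac{\sqrt{7}}{9}$ ($D{\left(f,z \right)} = f + \left(\frac{1}{3} + \frac{\sqrt{7}}{9}\right) = \frac{1}{3} + f + \frac{\sqrt{7}}{9}$)
$\left(-31818 + 27517\right) \left(D{\left(r,-210 \right)} + 25994\right) = \left(-31818 + 27517\right) \left(\left(\frac{1}{3} + 55 + \frac{\sqrt{7}}{9}\right) + 25994\right) = - 4301 \left(\left(\frac{166}{3} + \frac{\sqrt{7}}{9}\right) + 25994\right) = - 4301 \left(\frac{78148}{3} + \frac{\sqrt{7}}{9}\right) = - \frac{336114548}{3} - \frac{4301 \sqrt{7}}{9}$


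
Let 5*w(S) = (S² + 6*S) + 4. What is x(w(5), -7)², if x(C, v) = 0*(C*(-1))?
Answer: 0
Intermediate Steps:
w(S) = ⅘ + S²/5 + 6*S/5 (w(S) = ((S² + 6*S) + 4)/5 = (4 + S² + 6*S)/5 = ⅘ + S²/5 + 6*S/5)
x(C, v) = 0 (x(C, v) = 0*(-C) = 0)
x(w(5), -7)² = 0² = 0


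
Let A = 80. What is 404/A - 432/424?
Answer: 4273/1060 ≈ 4.0311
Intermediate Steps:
404/A - 432/424 = 404/80 - 432/424 = 404*(1/80) - 432*1/424 = 101/20 - 54/53 = 4273/1060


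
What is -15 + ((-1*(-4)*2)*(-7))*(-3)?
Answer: 153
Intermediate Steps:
-15 + ((-1*(-4)*2)*(-7))*(-3) = -15 + ((4*2)*(-7))*(-3) = -15 + (8*(-7))*(-3) = -15 - 56*(-3) = -15 + 168 = 153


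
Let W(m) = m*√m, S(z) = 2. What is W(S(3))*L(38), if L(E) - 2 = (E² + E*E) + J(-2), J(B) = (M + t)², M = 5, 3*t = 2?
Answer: 52598*√2/9 ≈ 8265.0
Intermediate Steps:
t = ⅔ (t = (⅓)*2 = ⅔ ≈ 0.66667)
J(B) = 289/9 (J(B) = (5 + ⅔)² = (17/3)² = 289/9)
W(m) = m^(3/2)
L(E) = 307/9 + 2*E² (L(E) = 2 + ((E² + E*E) + 289/9) = 2 + ((E² + E²) + 289/9) = 2 + (2*E² + 289/9) = 2 + (289/9 + 2*E²) = 307/9 + 2*E²)
W(S(3))*L(38) = 2^(3/2)*(307/9 + 2*38²) = (2*√2)*(307/9 + 2*1444) = (2*√2)*(307/9 + 2888) = (2*√2)*(26299/9) = 52598*√2/9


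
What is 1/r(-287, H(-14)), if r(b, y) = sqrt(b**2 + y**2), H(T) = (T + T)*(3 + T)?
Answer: sqrt(3617)/25319 ≈ 0.0023753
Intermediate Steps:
H(T) = 2*T*(3 + T) (H(T) = (2*T)*(3 + T) = 2*T*(3 + T))
1/r(-287, H(-14)) = 1/(sqrt((-287)**2 + (2*(-14)*(3 - 14))**2)) = 1/(sqrt(82369 + (2*(-14)*(-11))**2)) = 1/(sqrt(82369 + 308**2)) = 1/(sqrt(82369 + 94864)) = 1/(sqrt(177233)) = 1/(7*sqrt(3617)) = sqrt(3617)/25319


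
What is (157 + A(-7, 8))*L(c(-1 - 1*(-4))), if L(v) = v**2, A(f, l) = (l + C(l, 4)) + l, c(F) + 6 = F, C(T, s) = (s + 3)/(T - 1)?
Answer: 1566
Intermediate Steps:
C(T, s) = (3 + s)/(-1 + T)
c(F) = -6 + F
A(f, l) = 2*l + 7/(-1 + l) (A(f, l) = (l + (3 + 4)/(-1 + l)) + l = (l + 7/(-1 + l)) + l = 2*l + 7/(-1 + l))
(157 + A(-7, 8))*L(c(-1 - 1*(-4))) = (157 + (7 + 2*8*(-1 + 8))/(-1 + 8))*(-6 + (-1 - 1*(-4)))**2 = (157 + (7 + 2*8*7)/7)*(-6 + (-1 + 4))**2 = (157 + (7 + 112)/7)*(-6 + 3)**2 = (157 + (1/7)*119)*(-3)**2 = (157 + 17)*9 = 174*9 = 1566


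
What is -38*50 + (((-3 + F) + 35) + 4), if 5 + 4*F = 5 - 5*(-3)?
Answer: -7441/4 ≈ -1860.3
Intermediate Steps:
F = 15/4 (F = -5/4 + (5 - 5*(-3))/4 = -5/4 + (5 + 15)/4 = -5/4 + (¼)*20 = -5/4 + 5 = 15/4 ≈ 3.7500)
-38*50 + (((-3 + F) + 35) + 4) = -38*50 + (((-3 + 15/4) + 35) + 4) = -1900 + ((¾ + 35) + 4) = -1900 + (143/4 + 4) = -1900 + 159/4 = -7441/4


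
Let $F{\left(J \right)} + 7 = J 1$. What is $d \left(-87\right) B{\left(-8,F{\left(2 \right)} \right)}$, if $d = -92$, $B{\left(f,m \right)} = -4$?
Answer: $-32016$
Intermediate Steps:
$F{\left(J \right)} = -7 + J$ ($F{\left(J \right)} = -7 + J 1 = -7 + J$)
$d \left(-87\right) B{\left(-8,F{\left(2 \right)} \right)} = \left(-92\right) \left(-87\right) \left(-4\right) = 8004 \left(-4\right) = -32016$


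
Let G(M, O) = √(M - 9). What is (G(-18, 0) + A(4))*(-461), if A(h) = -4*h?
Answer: 7376 - 1383*I*√3 ≈ 7376.0 - 2395.4*I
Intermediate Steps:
G(M, O) = √(-9 + M)
(G(-18, 0) + A(4))*(-461) = (√(-9 - 18) - 4*4)*(-461) = (√(-27) - 16)*(-461) = (3*I*√3 - 16)*(-461) = (-16 + 3*I*√3)*(-461) = 7376 - 1383*I*√3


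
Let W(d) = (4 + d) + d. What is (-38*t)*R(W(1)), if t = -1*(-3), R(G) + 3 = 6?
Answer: -342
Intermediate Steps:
W(d) = 4 + 2*d
R(G) = 3 (R(G) = -3 + 6 = 3)
t = 3
(-38*t)*R(W(1)) = -38*3*3 = -114*3 = -342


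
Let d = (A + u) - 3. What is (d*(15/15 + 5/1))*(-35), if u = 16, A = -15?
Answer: 420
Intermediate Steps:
d = -2 (d = (-15 + 16) - 3 = 1 - 3 = -2)
(d*(15/15 + 5/1))*(-35) = -2*(15/15 + 5/1)*(-35) = -2*(15*(1/15) + 5*1)*(-35) = -2*(1 + 5)*(-35) = -2*6*(-35) = -12*(-35) = 420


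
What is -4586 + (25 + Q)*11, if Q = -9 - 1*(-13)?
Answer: -4267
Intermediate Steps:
Q = 4 (Q = -9 + 13 = 4)
-4586 + (25 + Q)*11 = -4586 + (25 + 4)*11 = -4586 + 29*11 = -4586 + 319 = -4267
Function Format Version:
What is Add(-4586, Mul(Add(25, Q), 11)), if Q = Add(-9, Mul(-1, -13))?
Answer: -4267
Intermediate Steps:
Q = 4 (Q = Add(-9, 13) = 4)
Add(-4586, Mul(Add(25, Q), 11)) = Add(-4586, Mul(Add(25, 4), 11)) = Add(-4586, Mul(29, 11)) = Add(-4586, 319) = -4267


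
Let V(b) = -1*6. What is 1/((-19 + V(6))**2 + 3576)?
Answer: 1/4201 ≈ 0.00023804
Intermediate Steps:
V(b) = -6
1/((-19 + V(6))**2 + 3576) = 1/((-19 - 6)**2 + 3576) = 1/((-25)**2 + 3576) = 1/(625 + 3576) = 1/4201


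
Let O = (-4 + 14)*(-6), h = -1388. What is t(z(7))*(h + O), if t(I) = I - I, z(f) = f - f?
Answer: 0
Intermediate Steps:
z(f) = 0
O = -60 (O = 10*(-6) = -60)
t(I) = 0
t(z(7))*(h + O) = 0*(-1388 - 60) = 0*(-1448) = 0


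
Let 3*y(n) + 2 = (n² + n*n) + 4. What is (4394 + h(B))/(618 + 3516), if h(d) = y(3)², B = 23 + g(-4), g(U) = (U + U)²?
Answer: 19973/18603 ≈ 1.0736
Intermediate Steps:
g(U) = 4*U² (g(U) = (2*U)² = 4*U²)
B = 87 (B = 23 + 4*(-4)² = 23 + 4*16 = 23 + 64 = 87)
y(n) = ⅔ + 2*n²/3 (y(n) = -⅔ + ((n² + n*n) + 4)/3 = -⅔ + ((n² + n²) + 4)/3 = -⅔ + (2*n² + 4)/3 = -⅔ + (4 + 2*n²)/3 = -⅔ + (4/3 + 2*n²/3) = ⅔ + 2*n²/3)
h(d) = 400/9 (h(d) = (⅔ + (⅔)*3²)² = (⅔ + (⅔)*9)² = (⅔ + 6)² = (20/3)² = 400/9)
(4394 + h(B))/(618 + 3516) = (4394 + 400/9)/(618 + 3516) = (39946/9)/4134 = (39946/9)*(1/4134) = 19973/18603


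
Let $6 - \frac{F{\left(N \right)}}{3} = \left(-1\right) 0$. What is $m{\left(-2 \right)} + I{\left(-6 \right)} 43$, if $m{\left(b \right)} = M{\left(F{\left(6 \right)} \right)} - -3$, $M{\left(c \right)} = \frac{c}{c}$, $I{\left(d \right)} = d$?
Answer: $-254$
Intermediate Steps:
$F{\left(N \right)} = 18$ ($F{\left(N \right)} = 18 - 3 \left(\left(-1\right) 0\right) = 18 - 0 = 18 + 0 = 18$)
$M{\left(c \right)} = 1$
$m{\left(b \right)} = 4$ ($m{\left(b \right)} = 1 - -3 = 1 + 3 = 4$)
$m{\left(-2 \right)} + I{\left(-6 \right)} 43 = 4 - 258 = -254$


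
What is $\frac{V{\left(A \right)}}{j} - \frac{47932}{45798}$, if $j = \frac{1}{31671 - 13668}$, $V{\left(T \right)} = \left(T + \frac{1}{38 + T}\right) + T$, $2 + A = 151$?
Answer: $\frac{1351381771181}{251889} \approx 5.365 \cdot 10^{6}$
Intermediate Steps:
$A = 149$ ($A = -2 + 151 = 149$)
$V{\left(T \right)} = \frac{1}{38 + T} + 2 T$
$j = \frac{1}{18003} \approx 5.5546 \cdot 10^{-5}$
$\frac{V{\left(A \right)}}{j} - \frac{47932}{45798} = \frac{1 + 2 \cdot 149^{2} + 76 \cdot 149}{38 + 149} \frac{1}{\frac{1}{18003}} - \frac{47932}{45798} = \frac{1 + 2 \cdot 22201 + 11324}{187} \cdot 18003 - \frac{23966}{22899} = \frac{1 + 44402 + 11324}{187} \cdot 18003 - \frac{23966}{22899} = \frac{1}{187} \cdot 55727 \cdot 18003 - \frac{23966}{22899} = \frac{55727}{187} \cdot 18003 - \frac{23966}{22899} = \frac{59014893}{11} - \frac{23966}{22899} = \frac{1351381771181}{251889}$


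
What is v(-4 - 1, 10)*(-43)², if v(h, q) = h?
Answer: -9245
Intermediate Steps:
v(-4 - 1, 10)*(-43)² = (-4 - 1)*(-43)² = -5*1849 = -9245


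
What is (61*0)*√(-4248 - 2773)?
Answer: 0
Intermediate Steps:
(61*0)*√(-4248 - 2773) = 0*√(-7021) = 0*(I*√7021) = 0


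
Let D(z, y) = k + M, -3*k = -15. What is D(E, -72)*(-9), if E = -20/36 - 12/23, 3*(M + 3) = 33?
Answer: -117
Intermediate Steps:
M = 8 (M = -3 + (⅓)*33 = -3 + 11 = 8)
k = 5 (k = -⅓*(-15) = 5)
E = -223/207 (E = -20*1/36 - 12*1/23 = -5/9 - 12/23 = -223/207 ≈ -1.0773)
D(z, y) = 13 (D(z, y) = 5 + 8 = 13)
D(E, -72)*(-9) = 13*(-9) = -117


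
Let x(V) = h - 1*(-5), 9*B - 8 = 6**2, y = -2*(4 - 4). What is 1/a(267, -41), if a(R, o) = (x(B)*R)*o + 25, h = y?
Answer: -1/54710 ≈ -1.8278e-5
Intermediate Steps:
y = 0 (y = -2*0 = 0)
B = 44/9 (B = 8/9 + (1/9)*6**2 = 8/9 + (1/9)*36 = 8/9 + 4 = 44/9 ≈ 4.8889)
h = 0
x(V) = 5 (x(V) = 0 - 1*(-5) = 0 + 5 = 5)
a(R, o) = 25 + 5*R*o (a(R, o) = (5*R)*o + 25 = 5*R*o + 25 = 25 + 5*R*o)
1/a(267, -41) = 1/(25 + 5*267*(-41)) = 1/(25 - 54735) = 1/(-54710) = -1/54710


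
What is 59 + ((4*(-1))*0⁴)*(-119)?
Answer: 59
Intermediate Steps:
59 + ((4*(-1))*0⁴)*(-119) = 59 - 4*0*(-119) = 59 + 0*(-119) = 59 + 0 = 59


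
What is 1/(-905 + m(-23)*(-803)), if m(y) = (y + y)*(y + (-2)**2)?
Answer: -1/702727 ≈ -1.4230e-6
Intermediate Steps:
m(y) = 2*y*(4 + y) (m(y) = (2*y)*(y + 4) = (2*y)*(4 + y) = 2*y*(4 + y))
1/(-905 + m(-23)*(-803)) = 1/(-905 + (2*(-23)*(4 - 23))*(-803)) = 1/(-905 + (2*(-23)*(-19))*(-803)) = 1/(-905 + 874*(-803)) = 1/(-905 - 701822) = 1/(-702727) = -1/702727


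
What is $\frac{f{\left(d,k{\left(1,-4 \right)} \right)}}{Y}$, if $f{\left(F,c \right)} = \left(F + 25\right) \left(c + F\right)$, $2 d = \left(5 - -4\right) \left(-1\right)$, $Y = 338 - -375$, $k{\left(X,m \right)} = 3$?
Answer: $- \frac{123}{2852} \approx -0.043128$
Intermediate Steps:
$Y = 713$ ($Y = 338 + 375 = 713$)
$d = - \frac{9}{2}$ ($d = \frac{\left(5 - -4\right) \left(-1\right)}{2} = \frac{\left(5 + 4\right) \left(-1\right)}{2} = \frac{9 \left(-1\right)}{2} = \frac{1}{2} \left(-9\right) = - \frac{9}{2} \approx -4.5$)
$f{\left(F,c \right)} = \left(25 + F\right) \left(F + c\right)$
$\frac{f{\left(d,k{\left(1,-4 \right)} \right)}}{Y} = \frac{\left(- \frac{9}{2}\right)^{2} + 25 \left(- \frac{9}{2}\right) + 25 \cdot 3 - \frac{27}{2}}{713} = \left(\frac{81}{4} - \frac{225}{2} + 75 - \frac{27}{2}\right) \frac{1}{713} = \left(- \frac{123}{4}\right) \frac{1}{713} = - \frac{123}{2852}$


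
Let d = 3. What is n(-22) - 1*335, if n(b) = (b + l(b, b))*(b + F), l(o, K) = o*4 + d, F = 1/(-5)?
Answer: 10202/5 ≈ 2040.4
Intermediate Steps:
F = -1/5 ≈ -0.20000
l(o, K) = 3 + 4*o (l(o, K) = o*4 + 3 = 4*o + 3 = 3 + 4*o)
n(b) = (3 + 5*b)*(-1/5 + b) (n(b) = (b + (3 + 4*b))*(b - 1/5) = (3 + 5*b)*(-1/5 + b))
n(-22) - 1*335 = (-3/5 + 2*(-22) + 5*(-22)**2) - 1*335 = (-3/5 - 44 + 5*484) - 335 = (-3/5 - 44 + 2420) - 335 = 11877/5 - 335 = 10202/5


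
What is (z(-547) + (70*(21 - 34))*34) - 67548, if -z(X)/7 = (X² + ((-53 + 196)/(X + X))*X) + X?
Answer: -4379245/2 ≈ -2.1896e+6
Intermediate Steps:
z(X) = -1001/2 - 7*X - 7*X² (z(X) = -7*((X² + ((-53 + 196)/(X + X))*X) + X) = -7*((X² + (143/((2*X)))*X) + X) = -7*((X² + (143*(1/(2*X)))*X) + X) = -7*((X² + (143/(2*X))*X) + X) = -7*((X² + 143/2) + X) = -7*((143/2 + X²) + X) = -7*(143/2 + X + X²) = -1001/2 - 7*X - 7*X²)
(z(-547) + (70*(21 - 34))*34) - 67548 = ((-1001/2 - 7*(-547) - 7*(-547)²) + (70*(21 - 34))*34) - 67548 = ((-1001/2 + 3829 - 7*299209) + (70*(-13))*34) - 67548 = ((-1001/2 + 3829 - 2094463) - 910*34) - 67548 = (-4182269/2 - 30940) - 67548 = -4244149/2 - 67548 = -4379245/2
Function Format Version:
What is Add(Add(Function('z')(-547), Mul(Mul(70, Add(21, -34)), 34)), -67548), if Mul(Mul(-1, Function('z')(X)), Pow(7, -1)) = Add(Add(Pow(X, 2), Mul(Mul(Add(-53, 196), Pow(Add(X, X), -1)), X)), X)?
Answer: Rational(-4379245, 2) ≈ -2.1896e+6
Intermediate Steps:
Function('z')(X) = Add(Rational(-1001, 2), Mul(-7, X), Mul(-7, Pow(X, 2))) (Function('z')(X) = Mul(-7, Add(Add(Pow(X, 2), Mul(Mul(Add(-53, 196), Pow(Add(X, X), -1)), X)), X)) = Mul(-7, Add(Add(Pow(X, 2), Mul(Mul(143, Pow(Mul(2, X), -1)), X)), X)) = Mul(-7, Add(Add(Pow(X, 2), Mul(Mul(143, Mul(Rational(1, 2), Pow(X, -1))), X)), X)) = Mul(-7, Add(Add(Pow(X, 2), Mul(Mul(Rational(143, 2), Pow(X, -1)), X)), X)) = Mul(-7, Add(Add(Pow(X, 2), Rational(143, 2)), X)) = Mul(-7, Add(Add(Rational(143, 2), Pow(X, 2)), X)) = Mul(-7, Add(Rational(143, 2), X, Pow(X, 2))) = Add(Rational(-1001, 2), Mul(-7, X), Mul(-7, Pow(X, 2))))
Add(Add(Function('z')(-547), Mul(Mul(70, Add(21, -34)), 34)), -67548) = Add(Add(Add(Rational(-1001, 2), Mul(-7, -547), Mul(-7, Pow(-547, 2))), Mul(Mul(70, Add(21, -34)), 34)), -67548) = Add(Add(Add(Rational(-1001, 2), 3829, Mul(-7, 299209)), Mul(Mul(70, -13), 34)), -67548) = Add(Add(Add(Rational(-1001, 2), 3829, -2094463), Mul(-910, 34)), -67548) = Add(Add(Rational(-4182269, 2), -30940), -67548) = Add(Rational(-4244149, 2), -67548) = Rational(-4379245, 2)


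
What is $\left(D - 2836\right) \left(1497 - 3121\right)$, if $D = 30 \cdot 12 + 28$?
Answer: $3975552$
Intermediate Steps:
$D = 388$ ($D = 360 + 28 = 388$)
$\left(D - 2836\right) \left(1497 - 3121\right) = \left(388 - 2836\right) \left(1497 - 3121\right) = \left(-2448\right) \left(-1624\right) = 3975552$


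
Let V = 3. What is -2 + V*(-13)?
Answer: -41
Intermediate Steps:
-2 + V*(-13) = -2 + 3*(-13) = -2 - 39 = -41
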